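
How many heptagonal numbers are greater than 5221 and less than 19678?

The n-th heptagonal number is n(5n−3)/2.
Smallest index with value > 5221: n = 47 (giving 5452).
Largest index with value < 19678: n = 89 (giving 19669).
Indices 47 through 89: 43 terms.

43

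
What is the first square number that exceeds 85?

100

Solve n² > 85 for integer n.
The largest n with value ≤ 85 is 9 (since 81 ≤ 85 < 100), so the first above is n = 10, value 100.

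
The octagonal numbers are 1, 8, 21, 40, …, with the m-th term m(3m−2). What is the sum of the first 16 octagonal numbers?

4216

Σ i(3i−2) = 3Σi² − 2Σi over i = 1..16.
Σi = 136 and Σi² = 1496.
3·1496 − 2·136 = 4216.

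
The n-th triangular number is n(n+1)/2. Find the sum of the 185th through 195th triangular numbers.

Σ i(i+1)/2 = (Σi² + Σi) / 2 over i = 185..195.
Σi = 19110 − 17020 = 2090 and Σi² = 2490670 − 2093460 = 397210.
(1·397210 + 1·2090) / 2 = 399300/2 = 199650.

199650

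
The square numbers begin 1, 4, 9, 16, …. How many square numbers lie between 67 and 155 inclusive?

4

The n-th square number is n².
Smallest index with value ≥ 67: n = 9 (giving 81).
Largest index with value ≤ 155: n = 12 (giving 144).
Indices 9 through 12: 4 terms.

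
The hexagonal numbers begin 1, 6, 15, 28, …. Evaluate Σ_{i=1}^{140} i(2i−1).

Σ i(2i−1) = 2Σi² − Σi over i = 1..140.
Σi = 9870 and Σi² = 924490.
2·924490 − 1·9870 = 1839110.

1839110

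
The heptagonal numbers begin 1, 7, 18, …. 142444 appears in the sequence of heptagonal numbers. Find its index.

Set n(5n−3)/2 = 142444, giving 5n² − 3n − 284888 = 0.
The discriminant is 9 + 40·142444 = 5697769, and √5697769 = 2387.
So n = (3 + 2387) / 10 = 2390/10 = 239.
Check: 239·(5·239 − 3)/2 = 142444. ✓

239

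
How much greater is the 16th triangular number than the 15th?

Consecutive triangular numbers differ by n: T_{16} − T_{15} = 16.

16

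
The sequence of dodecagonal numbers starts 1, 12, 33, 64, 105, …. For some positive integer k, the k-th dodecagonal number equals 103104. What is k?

Set n(5n−4) = 103104, giving 5n² − 4n − 103104 = 0.
The discriminant is 16 + 20·103104 = 2062096, and √2062096 = 1436.
So n = (4 + 1436) / 10 = 1440/10 = 144.

144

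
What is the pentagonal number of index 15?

The 15th pentagonal number is n(3n−1)/2 with n = 15.
15·(3·15 − 1)/2 = 15·44/2 = 15·22 = 330.

330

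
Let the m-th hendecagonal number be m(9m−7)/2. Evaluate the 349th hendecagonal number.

546883

The 349th hendecagonal number is n(9n−7)/2 with n = 349.
349·(9·349 − 7)/2 = 349·3134/2 = 349·1567 = 546883.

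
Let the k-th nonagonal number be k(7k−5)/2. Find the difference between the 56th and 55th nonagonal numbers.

Consecutive nonagonal numbers differ by 7n − 6: here 7·56 − 6 = 386.

386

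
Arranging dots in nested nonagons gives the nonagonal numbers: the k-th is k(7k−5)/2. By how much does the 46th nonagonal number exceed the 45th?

Consecutive nonagonal numbers differ by 7n − 6: here 7·46 − 6 = 316.

316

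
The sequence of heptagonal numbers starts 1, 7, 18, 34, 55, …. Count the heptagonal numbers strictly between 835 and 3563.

The n-th heptagonal number is n(5n−3)/2.
Smallest index with value > 835: n = 19 (giving 874).
Largest index with value < 3563: n = 38 (giving 3553).
Indices 19 through 38: 20 terms.

20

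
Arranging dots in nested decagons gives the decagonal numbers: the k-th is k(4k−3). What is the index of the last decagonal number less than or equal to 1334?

Solve n(4n−3) ≤ 1334 for integer n.
n = 18 gives 1242 ≤ 1334, while n = 19 gives 1387 > 1334; so the answer is index 18.

18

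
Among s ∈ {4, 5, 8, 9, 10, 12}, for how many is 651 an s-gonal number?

2

s = 4: P(4, 25) = 625 and P(4, 26) = 676; 651 is not s-gonal.
s = 5: P(5, 21) = 651. ✓
s = 8: P(8, 15) = 645 and P(8, 16) = 736; 651 is not s-gonal.
s = 9: P(9, 14) = 651. ✓
s = 10: P(10, 13) = 637 and P(10, 14) = 742; 651 is not s-gonal.
s = 12: P(12, 11) = 561 and P(12, 12) = 672; 651 is not s-gonal.
Hits: s ∈ {5, 9} → 2.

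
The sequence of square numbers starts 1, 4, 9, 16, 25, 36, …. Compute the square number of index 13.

The 13th square number is n² with n = 13.
13² = 169.

169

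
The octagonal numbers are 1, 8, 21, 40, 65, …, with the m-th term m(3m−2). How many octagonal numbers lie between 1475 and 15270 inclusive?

49

The n-th octagonal number is n(3n−2).
Smallest index with value ≥ 1475: n = 23 (giving 1541).
Largest index with value ≤ 15270: n = 71 (giving 14981).
Indices 23 through 71: 49 terms.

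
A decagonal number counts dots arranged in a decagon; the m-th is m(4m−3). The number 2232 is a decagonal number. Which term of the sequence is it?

Set n(4n−3) = 2232, giving 4n² − 3n − 2232 = 0.
So n = (3 + 189) / 8 = 192/8 = 24.

24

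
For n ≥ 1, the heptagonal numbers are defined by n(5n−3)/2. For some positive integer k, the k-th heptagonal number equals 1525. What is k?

Set n(5n−3)/2 = 1525, giving 5n² − 3n − 3050 = 0.
The discriminant is 9 + 40·1525 = 61009, and √61009 = 247.
So n = (3 + 247) / 10 = 250/10 = 25.
Check: 25·(5·25 − 3)/2 = 1525. ✓

25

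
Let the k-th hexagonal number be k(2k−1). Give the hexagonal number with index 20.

780

The 20th hexagonal number is n(2n−1) with n = 20.
20·(2·20 − 1) = 20·39 = 780.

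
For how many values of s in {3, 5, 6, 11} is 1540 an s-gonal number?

2

s = 3: P(3, 55) = 1540. ✓
s = 5: P(5, 32) = 1520 and P(5, 33) = 1617; 1540 is not s-gonal.
s = 6: P(6, 28) = 1540. ✓
s = 11: P(11, 18) = 1395 and P(11, 19) = 1558; 1540 is not s-gonal.
Hits: s ∈ {3, 6} → 2.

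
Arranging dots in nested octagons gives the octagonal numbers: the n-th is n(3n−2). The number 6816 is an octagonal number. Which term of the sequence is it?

Set n(3n−2) = 6816, giving 3n² − 2n − 6816 = 0.
So n = (2 + 286) / 6 = 288/6 = 48.
Check: 48·(3·48 − 2) = 6816. ✓

48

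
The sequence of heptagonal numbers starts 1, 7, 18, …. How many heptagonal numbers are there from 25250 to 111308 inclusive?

111

The n-th heptagonal number is n(5n−3)/2.
Smallest index with value ≥ 25250: n = 101 (giving 25351).
Largest index with value ≤ 111308: n = 211 (giving 110986).
Indices 101 through 211: 111 terms.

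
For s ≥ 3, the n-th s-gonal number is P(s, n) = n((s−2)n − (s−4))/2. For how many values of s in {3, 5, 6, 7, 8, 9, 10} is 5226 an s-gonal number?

s = 3: P(3, 101) = 5151 and P(3, 102) = 5253; 5226 is not s-gonal.
s = 5: P(5, 59) = 5192 and P(5, 60) = 5370; 5226 is not s-gonal.
s = 6: P(6, 51) = 5151 and P(6, 52) = 5356; 5226 is not s-gonal.
s = 7: P(7, 46) = 5221 and P(7, 47) = 5452; 5226 is not s-gonal.
s = 8: P(8, 42) = 5208 and P(8, 43) = 5461; 5226 is not s-gonal.
s = 9: P(9, 39) = 5226. ✓
s = 10: P(10, 36) = 5076 and P(10, 37) = 5365; 5226 is not s-gonal.
Hits: s ∈ {9} → 1.

1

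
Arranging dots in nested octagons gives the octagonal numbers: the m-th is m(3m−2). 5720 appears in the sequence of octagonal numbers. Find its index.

Set n(3n−2) = 5720, giving 3n² − 2n − 5720 = 0.
The discriminant is 4 + 12·5720 = 68644, and √68644 = 262.
So n = (2 + 262) / 6 = 264/6 = 44.
Check: 44·(3·44 − 2) = 5720. ✓

44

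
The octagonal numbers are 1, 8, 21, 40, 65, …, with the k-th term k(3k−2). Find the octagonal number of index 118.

41536

The 118th octagonal number is n(3n−2) with n = 118.
118·(3·118 − 2) = 118·352 = 41536.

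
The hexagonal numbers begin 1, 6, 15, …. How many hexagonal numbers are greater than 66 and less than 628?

11

The n-th hexagonal number is n(2n−1).
Smallest index with value > 66: n = 7 (giving 91).
Largest index with value < 628: n = 17 (giving 561).
Indices 7 through 17: 11 terms.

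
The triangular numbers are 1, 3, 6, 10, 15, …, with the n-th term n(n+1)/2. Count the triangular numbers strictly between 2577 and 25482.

154

The n-th triangular number is n(n+1)/2.
Smallest index with value > 2577: n = 72 (giving 2628).
Largest index with value < 25482: n = 225 (giving 25425).
Indices 72 through 225: 154 terms.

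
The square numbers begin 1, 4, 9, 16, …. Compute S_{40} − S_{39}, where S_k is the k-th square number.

n² − (n−1)² = 2n − 1, so 40² − 39² = 2·40 − 1 = 79.

79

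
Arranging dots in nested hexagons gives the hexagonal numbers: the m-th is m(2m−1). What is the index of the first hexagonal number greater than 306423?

392

Solve n(2n−1) > 306423 for integer n.
The largest n with value ≤ 306423 is 391 (since 305371 ≤ 306423 < 306936), so the first above is n = 392, value 306936.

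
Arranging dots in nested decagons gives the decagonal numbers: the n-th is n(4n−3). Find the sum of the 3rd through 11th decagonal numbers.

1815

Σ i(4i−3) = 4Σi² − 3Σi over i = 3..11.
Σi = 66 − 3 = 63 and Σi² = 506 − 5 = 501.
4·501 − 3·63 = 1815.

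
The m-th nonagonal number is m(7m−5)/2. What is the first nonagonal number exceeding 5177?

5226

Solve n(7n−5)/2 > 5177 for integer n.
The largest n with value ≤ 5177 is 38 (since 4959 ≤ 5177 < 5226), so the first above is n = 39, value 5226.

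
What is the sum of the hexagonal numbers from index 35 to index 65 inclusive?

Σ i(2i−1) = 2Σi² − Σi over i = 35..65.
Σi = 2145 − 595 = 1550 and Σi² = 93665 − 13685 = 79980.
2·79980 − 1·1550 = 158410.

158410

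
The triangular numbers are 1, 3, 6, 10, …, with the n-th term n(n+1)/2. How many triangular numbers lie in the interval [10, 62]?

The n-th triangular number is n(n+1)/2.
Smallest index with value ≥ 10: n = 4 (giving 10).
Largest index with value ≤ 62: n = 10 (giving 55).
Indices 4 through 10: 7 terms.

7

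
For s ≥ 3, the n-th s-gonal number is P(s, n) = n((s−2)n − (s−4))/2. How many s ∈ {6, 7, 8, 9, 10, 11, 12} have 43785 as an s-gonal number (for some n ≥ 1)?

1

s = 6: P(6, 148) = 43660 and P(6, 149) = 44253; 43785 is not s-gonal.
s = 7: P(7, 132) = 43362 and P(7, 133) = 44023; 43785 is not s-gonal.
s = 8: P(8, 121) = 43681 and P(8, 122) = 44408; 43785 is not s-gonal.
s = 9: P(9, 112) = 43624 and P(9, 113) = 44409; 43785 is not s-gonal.
s = 10: P(10, 105) = 43785. ✓
s = 11: P(11, 99) = 43758 and P(11, 100) = 44650; 43785 is not s-gonal.
s = 12: P(12, 93) = 42873 and P(12, 94) = 43804; 43785 is not s-gonal.
Hits: s ∈ {10} → 1.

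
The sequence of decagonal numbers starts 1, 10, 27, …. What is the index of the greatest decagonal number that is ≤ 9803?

Solve n(4n−3) ≤ 9803 for integer n.
n = 49 gives 9457 ≤ 9803, while n = 50 gives 9850 > 9803; so the answer is index 49.

49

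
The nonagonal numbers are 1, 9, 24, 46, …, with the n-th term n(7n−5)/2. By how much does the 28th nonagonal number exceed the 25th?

549

28·(7·28 − 5)/2 = 2674 and 25·(7·25 − 5)/2 = 2125.
Difference: 2674 − 2125 = 549.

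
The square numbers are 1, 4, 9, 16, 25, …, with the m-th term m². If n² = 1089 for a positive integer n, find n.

33

We need n² = 1089, so n = √1089 = 33.
Check: 33² = 1089. ✓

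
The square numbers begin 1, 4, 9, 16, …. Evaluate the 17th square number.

The 17th square number is n² with n = 17.
17² = 289.

289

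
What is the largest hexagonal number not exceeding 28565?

Solve n(2n−1) ≤ 28565 for integer n.
n = 119 gives 28203 ≤ 28565, while n = 120 gives 28680 > 28565; so the answer is 28203.

28203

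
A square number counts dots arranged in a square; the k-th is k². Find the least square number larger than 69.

Solve n² > 69 for integer n.
The largest n with value ≤ 69 is 8 (since 64 ≤ 69 < 81), so the first above is n = 9, value 81.

81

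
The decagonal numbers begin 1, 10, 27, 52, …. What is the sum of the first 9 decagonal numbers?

Σ i(4i−3) = 4Σi² − 3Σi over i = 1..9.
Σi = 45 and Σi² = 285.
4·285 − 3·45 = 1005.

1005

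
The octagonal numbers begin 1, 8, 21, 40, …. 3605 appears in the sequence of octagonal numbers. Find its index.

Set n(3n−2) = 3605, giving 3n² − 2n − 3605 = 0.
The discriminant is 4 + 12·3605 = 43264, and √43264 = 208.
So n = (2 + 208) / 6 = 210/6 = 35.
Check: 35·(3·35 − 2) = 3605. ✓

35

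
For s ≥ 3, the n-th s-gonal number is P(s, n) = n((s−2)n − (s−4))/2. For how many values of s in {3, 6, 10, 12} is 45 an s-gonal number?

s = 3: P(3, 9) = 45. ✓
s = 6: P(6, 5) = 45. ✓
s = 10: P(10, 3) = 27 and P(10, 4) = 52; 45 is not s-gonal.
s = 12: P(12, 3) = 33 and P(12, 4) = 64; 45 is not s-gonal.
Hits: s ∈ {3, 6} → 2.

2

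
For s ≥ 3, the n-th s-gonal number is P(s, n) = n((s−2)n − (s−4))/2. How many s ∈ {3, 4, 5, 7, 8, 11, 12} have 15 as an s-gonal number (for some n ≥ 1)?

1

s = 3: P(3, 5) = 15. ✓
s = 4: P(4, 3) = 9 and P(4, 4) = 16; 15 is not s-gonal.
s = 5: P(5, 3) = 12 and P(5, 4) = 22; 15 is not s-gonal.
s = 7: P(7, 2) = 7 and P(7, 3) = 18; 15 is not s-gonal.
s = 8: P(8, 2) = 8 and P(8, 3) = 21; 15 is not s-gonal.
s = 11: P(11, 2) = 11 and P(11, 3) = 30; 15 is not s-gonal.
s = 12: P(12, 2) = 12 and P(12, 3) = 33; 15 is not s-gonal.
Hits: s ∈ {3} → 1.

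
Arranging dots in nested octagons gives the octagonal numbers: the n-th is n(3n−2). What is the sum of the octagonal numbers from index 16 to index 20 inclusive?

4710

Σ i(3i−2) = 3Σi² − 2Σi over i = 16..20.
Σi = 210 − 120 = 90 and Σi² = 2870 − 1240 = 1630.
3·1630 − 2·90 = 4710.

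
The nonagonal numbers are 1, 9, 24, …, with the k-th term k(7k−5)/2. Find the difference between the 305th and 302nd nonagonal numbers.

305·(7·305 − 5)/2 = 324825 and 302·(7·302 − 5)/2 = 318459.
Difference: 324825 − 318459 = 6366.

6366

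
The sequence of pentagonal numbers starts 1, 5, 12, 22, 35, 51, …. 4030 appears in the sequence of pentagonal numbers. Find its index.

52

Set n(3n−1)/2 = 4030, giving 3n² − n − 8060 = 0.
The discriminant is 1 + 24·4030 = 96721, and √96721 = 311.
So n = (1 + 311) / 6 = 312/6 = 52.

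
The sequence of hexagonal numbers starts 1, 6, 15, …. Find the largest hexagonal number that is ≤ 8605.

Solve n(2n−1) ≤ 8605 for integer n.
n = 65 gives 8385 ≤ 8605, while n = 66 gives 8646 > 8605; so the answer is 8385.

8385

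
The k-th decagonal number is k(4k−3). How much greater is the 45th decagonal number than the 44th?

Consecutive decagonal numbers differ by 8n − 7: here 8·45 − 7 = 353.

353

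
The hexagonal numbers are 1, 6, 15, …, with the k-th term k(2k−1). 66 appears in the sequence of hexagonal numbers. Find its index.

Set n(2n−1) = 66, giving 2n² − n − 66 = 0.
So n = (1 + 23) / 4 = 24/4 = 6.
Check: 6·(2·6 − 1) = 66. ✓

6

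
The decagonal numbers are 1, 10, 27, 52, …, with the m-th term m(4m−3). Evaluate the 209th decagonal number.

The 209th decagonal number is n(4n−3) with n = 209.
209·(4·209 − 3) = 209·833 = 174097.

174097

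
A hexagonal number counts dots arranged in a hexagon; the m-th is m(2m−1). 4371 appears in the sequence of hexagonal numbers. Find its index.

Set n(2n−1) = 4371, giving 2n² − n − 4371 = 0.
The discriminant is 1 + 8·4371 = 34969, and √34969 = 187.
So n = (1 + 187) / 4 = 188/4 = 47.
Check: 47·(2·47 − 1) = 4371. ✓

47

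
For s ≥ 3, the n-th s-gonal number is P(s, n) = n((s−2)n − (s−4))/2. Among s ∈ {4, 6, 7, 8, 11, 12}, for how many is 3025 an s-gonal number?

s = 4: P(4, 55) = 3025. ✓
s = 6: P(6, 39) = 3003 and P(6, 40) = 3160; 3025 is not s-gonal.
s = 7: P(7, 35) = 3010 and P(7, 36) = 3186; 3025 is not s-gonal.
s = 8: P(8, 32) = 3008 and P(8, 33) = 3201; 3025 is not s-gonal.
s = 11: P(11, 26) = 2951 and P(11, 27) = 3186; 3025 is not s-gonal.
s = 12: P(12, 25) = 3025. ✓
Hits: s ∈ {4, 12} → 2.

2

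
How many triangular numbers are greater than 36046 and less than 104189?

187

The n-th triangular number is n(n+1)/2.
Smallest index with value > 36046: n = 269 (giving 36315).
Largest index with value < 104189: n = 455 (giving 103740).
Indices 269 through 455: 187 terms.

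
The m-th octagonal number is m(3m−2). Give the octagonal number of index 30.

The 30th octagonal number is n(3n−2) with n = 30.
30·(3·30 − 2) = 30·88 = 2640.

2640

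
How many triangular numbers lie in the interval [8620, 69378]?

242

The n-th triangular number is n(n+1)/2.
Smallest index with value ≥ 8620: n = 131 (giving 8646).
Largest index with value ≤ 69378: n = 372 (giving 69378).
Indices 131 through 372: 242 terms.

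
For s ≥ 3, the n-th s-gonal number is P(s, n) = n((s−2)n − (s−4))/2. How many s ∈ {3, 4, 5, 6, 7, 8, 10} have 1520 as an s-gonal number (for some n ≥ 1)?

s = 3: P(3, 54) = 1485 and P(3, 55) = 1540; 1520 is not s-gonal.
s = 4: P(4, 38) = 1444 and P(4, 39) = 1521; 1520 is not s-gonal.
s = 5: P(5, 32) = 1520. ✓
s = 6: P(6, 27) = 1431 and P(6, 28) = 1540; 1520 is not s-gonal.
s = 7: P(7, 24) = 1404 and P(7, 25) = 1525; 1520 is not s-gonal.
s = 8: P(8, 22) = 1408 and P(8, 23) = 1541; 1520 is not s-gonal.
s = 10: P(10, 19) = 1387 and P(10, 20) = 1540; 1520 is not s-gonal.
Hits: s ∈ {5} → 1.

1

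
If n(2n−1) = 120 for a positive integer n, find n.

8

Set n(2n−1) = 120, giving 2n² − n − 120 = 0.
So n = (1 + 31) / 4 = 32/4 = 8.
Check: 8·(2·8 − 1) = 120. ✓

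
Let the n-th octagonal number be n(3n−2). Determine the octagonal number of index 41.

4961

The 41st octagonal number is n(3n−2) with n = 41.
41·(3·41 − 2) = 41·121 = 4961.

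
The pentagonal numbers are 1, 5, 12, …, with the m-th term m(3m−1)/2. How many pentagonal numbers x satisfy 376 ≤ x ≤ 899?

9

The n-th pentagonal number is n(3n−1)/2.
Smallest index with value ≥ 376: n = 16 (giving 376).
Largest index with value ≤ 899: n = 24 (giving 852).
Indices 16 through 24: 9 terms.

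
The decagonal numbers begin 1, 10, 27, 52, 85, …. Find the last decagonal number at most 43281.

Solve n(4n−3) ≤ 43281 for integer n.
n = 104 gives 42952 ≤ 43281, while n = 105 gives 43785 > 43281; so the answer is 42952.

42952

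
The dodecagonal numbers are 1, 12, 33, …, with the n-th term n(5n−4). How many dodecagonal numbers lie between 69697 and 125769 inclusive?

The n-th dodecagonal number is n(5n−4).
Smallest index with value ≥ 69697: n = 119 (giving 70329).
Largest index with value ≤ 125769: n = 159 (giving 125769).
Indices 119 through 159: 41 terms.

41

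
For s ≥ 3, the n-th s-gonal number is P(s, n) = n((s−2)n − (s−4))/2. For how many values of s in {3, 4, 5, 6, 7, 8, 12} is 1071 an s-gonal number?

s = 3: P(3, 45) = 1035 and P(3, 46) = 1081; 1071 is not s-gonal.
s = 4: P(4, 32) = 1024 and P(4, 33) = 1089; 1071 is not s-gonal.
s = 5: P(5, 26) = 1001 and P(5, 27) = 1080; 1071 is not s-gonal.
s = 6: P(6, 23) = 1035 and P(6, 24) = 1128; 1071 is not s-gonal.
s = 7: P(7, 21) = 1071. ✓
s = 8: P(8, 19) = 1045 and P(8, 20) = 1160; 1071 is not s-gonal.
s = 12: P(12, 15) = 1065 and P(12, 16) = 1216; 1071 is not s-gonal.
Hits: s ∈ {7} → 1.

1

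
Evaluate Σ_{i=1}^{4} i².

Σ_{i=1}^{4} i² = 4·5·9/6 = 30.

30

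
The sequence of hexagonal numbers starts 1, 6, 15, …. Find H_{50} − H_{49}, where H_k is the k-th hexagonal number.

Consecutive hexagonal numbers differ by 4n − 3: here 4·50 − 3 = 197.

197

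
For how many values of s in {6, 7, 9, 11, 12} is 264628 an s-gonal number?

1

s = 6: P(6, 364) = 264628. ✓
s = 7: P(7, 325) = 263575 and P(7, 326) = 265201; 264628 is not s-gonal.
s = 9: P(9, 275) = 264000 and P(9, 276) = 265926; 264628 is not s-gonal.
s = 11: P(11, 242) = 262691 and P(11, 243) = 264870; 264628 is not s-gonal.
s = 12: P(12, 230) = 263580 and P(12, 231) = 265881; 264628 is not s-gonal.
Hits: s ∈ {6} → 1.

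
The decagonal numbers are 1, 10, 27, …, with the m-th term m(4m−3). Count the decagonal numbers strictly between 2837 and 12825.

29

The n-th decagonal number is n(4n−3).
Smallest index with value > 2837: n = 28 (giving 3052).
Largest index with value < 12825: n = 56 (giving 12376).
Indices 28 through 56: 29 terms.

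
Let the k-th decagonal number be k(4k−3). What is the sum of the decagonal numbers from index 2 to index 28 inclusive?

Σ i(4i−3) = 4Σi² − 3Σi over i = 2..28.
Σi = 406 − 1 = 405 and Σi² = 7714 − 1 = 7713.
4·7713 − 3·405 = 29637.

29637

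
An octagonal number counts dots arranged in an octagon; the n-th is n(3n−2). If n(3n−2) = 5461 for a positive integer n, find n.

43

Set n(3n−2) = 5461, giving 3n² − 2n − 5461 = 0.
The discriminant is 4 + 12·5461 = 65536, and √65536 = 256.
So n = (2 + 256) / 6 = 258/6 = 43.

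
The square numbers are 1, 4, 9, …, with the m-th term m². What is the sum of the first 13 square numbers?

Σ_{i=1}^{13} i² = 13·14·27/6 = 819.

819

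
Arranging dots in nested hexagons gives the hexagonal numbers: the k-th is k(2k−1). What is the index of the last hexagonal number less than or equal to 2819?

Solve n(2n−1) ≤ 2819 for integer n.
n = 37 gives 2701 ≤ 2819, while n = 38 gives 2850 > 2819; so the answer is index 37.

37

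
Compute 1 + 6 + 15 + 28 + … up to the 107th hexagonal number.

822402

Σ i(2i−1) = 2Σi² − Σi over i = 1..107.
Σi = 5778 and Σi² = 414090.
2·414090 − 1·5778 = 822402.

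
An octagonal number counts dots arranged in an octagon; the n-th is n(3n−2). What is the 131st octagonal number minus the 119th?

8976

131·(3·131 − 2) = 51221 and 119·(3·119 − 2) = 42245.
Difference: 51221 − 42245 = 8976.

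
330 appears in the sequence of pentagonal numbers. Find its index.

Set n(3n−1)/2 = 330, giving 3n² − n − 660 = 0.
The discriminant is 1 + 24·330 = 7921, and √7921 = 89.
So n = (1 + 89) / 6 = 90/6 = 15.
Check: 15·(3·15 − 1)/2 = 330. ✓

15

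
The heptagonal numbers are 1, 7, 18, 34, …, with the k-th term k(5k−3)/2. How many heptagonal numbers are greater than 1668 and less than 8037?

The n-th heptagonal number is n(5n−3)/2.
Smallest index with value > 1668: n = 27 (giving 1782).
Largest index with value < 8037: n = 56 (giving 7756).
Indices 27 through 56: 30 terms.

30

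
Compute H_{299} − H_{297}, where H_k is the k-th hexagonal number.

2382

299·(2·299 − 1) = 178503 and 297·(2·297 − 1) = 176121.
Difference: 178503 − 176121 = 2382.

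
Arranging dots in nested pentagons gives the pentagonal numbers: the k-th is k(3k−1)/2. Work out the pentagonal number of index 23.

782

23·(3·23 − 1)/2 = 23·68/2 = 23·34 = 782.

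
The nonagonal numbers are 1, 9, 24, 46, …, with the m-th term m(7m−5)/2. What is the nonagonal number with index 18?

The 18th nonagonal number is n(7n−5)/2 with n = 18.
18·(7·18 − 5)/2 = 18·121/2 = 1089.

1089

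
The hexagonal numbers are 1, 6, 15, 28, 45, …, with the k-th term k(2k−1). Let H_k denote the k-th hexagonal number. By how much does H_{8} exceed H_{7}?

Consecutive hexagonal numbers differ by 4n − 3: here 4·8 − 3 = 29.

29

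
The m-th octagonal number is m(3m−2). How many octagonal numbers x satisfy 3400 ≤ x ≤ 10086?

25

The n-th octagonal number is n(3n−2).
Smallest index with value ≥ 3400: n = 34 (giving 3400).
Largest index with value ≤ 10086: n = 58 (giving 9976).
Indices 34 through 58: 25 terms.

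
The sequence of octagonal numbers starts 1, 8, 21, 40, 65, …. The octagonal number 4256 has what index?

Set n(3n−2) = 4256, giving 3n² − 2n − 4256 = 0.
The discriminant is 4 + 12·4256 = 51076, and √51076 = 226.
So n = (2 + 226) / 6 = 228/6 = 38.

38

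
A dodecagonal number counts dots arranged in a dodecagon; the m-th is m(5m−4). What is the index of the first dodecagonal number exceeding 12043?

Solve n(5n−4) > 12043 for integer n.
The largest n with value ≤ 12043 is 49 (since 11809 ≤ 12043 < 12300), so the first above is n = 50, value 12300.

50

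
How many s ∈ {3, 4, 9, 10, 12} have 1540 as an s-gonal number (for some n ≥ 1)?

s = 3: P(3, 55) = 1540. ✓
s = 4: P(4, 39) = 1521 and P(4, 40) = 1600; 1540 is not s-gonal.
s = 9: P(9, 21) = 1491 and P(9, 22) = 1639; 1540 is not s-gonal.
s = 10: P(10, 20) = 1540. ✓
s = 12: P(12, 17) = 1377 and P(12, 18) = 1548; 1540 is not s-gonal.
Hits: s ∈ {3, 10} → 2.

2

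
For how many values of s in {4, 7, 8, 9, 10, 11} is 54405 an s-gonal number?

2

s = 4: P(4, 233) = 54289 and P(4, 234) = 54756; 54405 is not s-gonal.
s = 7: P(7, 147) = 53802 and P(7, 148) = 54538; 54405 is not s-gonal.
s = 8: P(8, 135) = 54405. ✓
s = 9: P(9, 125) = 54375 and P(9, 126) = 55251; 54405 is not s-gonal.
s = 10: P(10, 117) = 54405. ✓
s = 11: P(11, 110) = 54065 and P(11, 111) = 55056; 54405 is not s-gonal.
Hits: s ∈ {8, 10} → 2.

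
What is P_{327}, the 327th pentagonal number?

The 327th pentagonal number is n(3n−1)/2 with n = 327.
327·(3·327 − 1)/2 = 327·980/2 = 327·490 = 160230.

160230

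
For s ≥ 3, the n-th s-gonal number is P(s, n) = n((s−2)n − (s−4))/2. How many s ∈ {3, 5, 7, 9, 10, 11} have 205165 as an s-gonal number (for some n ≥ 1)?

s = 3: P(3, 640) = 205120 and P(3, 641) = 205761; 205165 is not s-gonal.
s = 5: P(5, 370) = 205165. ✓
s = 7: P(7, 286) = 204061 and P(7, 287) = 205492; 205165 is not s-gonal.
s = 9: P(9, 242) = 204369 and P(9, 243) = 206064; 205165 is not s-gonal.
s = 10: P(10, 226) = 203626 and P(10, 227) = 205435; 205165 is not s-gonal.
s = 11: P(11, 213) = 203415 and P(11, 214) = 205333; 205165 is not s-gonal.
Hits: s ∈ {5} → 1.

1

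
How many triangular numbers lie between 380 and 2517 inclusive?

The n-th triangular number is n(n+1)/2.
Smallest index with value ≥ 380: n = 28 (giving 406).
Largest index with value ≤ 2517: n = 70 (giving 2485).
Indices 28 through 70: 43 terms.

43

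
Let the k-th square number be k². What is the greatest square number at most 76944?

Solve n² ≤ 76944 for integer n.
n = 277 gives 76729 ≤ 76944, while n = 278 gives 77284 > 76944; so the answer is 76729.

76729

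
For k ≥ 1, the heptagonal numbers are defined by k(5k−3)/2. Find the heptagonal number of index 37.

3367

37·(5·37 − 3)/2 = 37·182/2 = 37·91 = 3367.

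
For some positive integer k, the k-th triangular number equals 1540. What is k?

55

Set n(n+1)/2 = 1540, giving n² + n − 3080 = 0.
The discriminant is 1 + 8·1540 = 12321, and √12321 = 111.
So n = (-1 + 111) / 2 = 110/2 = 55.
Check: 55·56/2 = 1540. ✓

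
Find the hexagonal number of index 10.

The 10th hexagonal number is n(2n−1) with n = 10.
10·(2·10 − 1) = 10·19 = 190.

190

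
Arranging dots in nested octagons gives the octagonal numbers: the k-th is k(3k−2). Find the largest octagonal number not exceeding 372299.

Solve n(3n−2) ≤ 372299 for integer n.
n = 352 gives 371008 ≤ 372299, while n = 353 gives 373121 > 372299; so the answer is 371008.

371008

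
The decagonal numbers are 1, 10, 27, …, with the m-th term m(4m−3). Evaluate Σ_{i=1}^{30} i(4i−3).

Σ i(4i−3) = 4Σi² − 3Σi over i = 1..30.
Σi = 465 and Σi² = 9455.
4·9455 − 3·465 = 36425.

36425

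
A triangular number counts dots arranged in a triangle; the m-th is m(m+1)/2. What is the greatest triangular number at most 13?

10

Solve n(n+1)/2 ≤ 13 for integer n.
n = 4 gives 10 ≤ 13, while n = 5 gives 15 > 13; so the answer is 10.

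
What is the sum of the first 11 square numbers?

Σ_{i=1}^{11} i² = 11·12·23/6 = 506.

506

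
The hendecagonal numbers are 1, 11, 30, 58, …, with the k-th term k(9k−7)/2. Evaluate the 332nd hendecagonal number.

The 332nd hendecagonal number is n(9n−7)/2 with n = 332.
332·(9·332 − 7)/2 = 332·2981/2 = 494846.

494846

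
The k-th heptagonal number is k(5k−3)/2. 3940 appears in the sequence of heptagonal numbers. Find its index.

Set n(5n−3)/2 = 3940, giving 5n² − 3n − 7880 = 0.
The discriminant is 9 + 40·3940 = 157609, and √157609 = 397.
So n = (3 + 397) / 10 = 400/10 = 40.

40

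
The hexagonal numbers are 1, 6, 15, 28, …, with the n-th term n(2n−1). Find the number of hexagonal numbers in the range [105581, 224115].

The n-th hexagonal number is n(2n−1).
Smallest index with value ≥ 105581: n = 231 (giving 106491).
Largest index with value ≤ 224115: n = 335 (giving 224115).
Indices 231 through 335: 105 terms.

105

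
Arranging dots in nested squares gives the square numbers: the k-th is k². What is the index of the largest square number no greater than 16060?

126

Solve n² ≤ 16060 for integer n.
n = 126 gives 15876 ≤ 16060, while n = 127 gives 16129 > 16060; so the answer is index 126.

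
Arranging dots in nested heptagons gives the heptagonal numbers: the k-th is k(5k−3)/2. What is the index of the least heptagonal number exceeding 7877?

Solve n(5n−3)/2 > 7877 for integer n.
The largest n with value ≤ 7877 is 56 (since 7756 ≤ 7877 < 8037), so the first above is n = 57, value 8037.

57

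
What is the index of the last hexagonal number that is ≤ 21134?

103

Solve n(2n−1) ≤ 21134 for integer n.
n = 103 gives 21115 ≤ 21134, while n = 104 gives 21528 > 21134; so the answer is index 103.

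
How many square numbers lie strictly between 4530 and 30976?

108

The n-th square number is n².
Smallest index with value > 4530: n = 68 (giving 4624).
Largest index with value < 30976: n = 175 (giving 30625).
Indices 68 through 175: 108 terms.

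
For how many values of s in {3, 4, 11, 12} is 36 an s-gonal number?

s = 3: P(3, 8) = 36. ✓
s = 4: P(4, 6) = 36. ✓
s = 11: P(11, 3) = 30 and P(11, 4) = 58; 36 is not s-gonal.
s = 12: P(12, 3) = 33 and P(12, 4) = 64; 36 is not s-gonal.
Hits: s ∈ {3, 4} → 2.

2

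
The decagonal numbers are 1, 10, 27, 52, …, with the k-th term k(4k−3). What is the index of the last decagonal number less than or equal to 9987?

50

Solve n(4n−3) ≤ 9987 for integer n.
n = 50 gives 9850 ≤ 9987, while n = 51 gives 10251 > 9987; so the answer is index 50.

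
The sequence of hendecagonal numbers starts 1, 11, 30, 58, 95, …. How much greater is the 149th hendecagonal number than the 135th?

17843

149·(9·149 − 7)/2 = 99383 and 135·(9·135 − 7)/2 = 81540.
Difference: 99383 − 81540 = 17843.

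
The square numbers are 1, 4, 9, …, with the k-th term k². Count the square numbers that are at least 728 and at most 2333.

The n-th square number is n².
Smallest index with value ≥ 728: n = 27 (giving 729).
Largest index with value ≤ 2333: n = 48 (giving 2304).
Indices 27 through 48: 22 terms.

22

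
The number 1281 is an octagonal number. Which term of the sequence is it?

21

Set n(3n−2) = 1281, giving 3n² − 2n − 1281 = 0.
The discriminant is 4 + 12·1281 = 15376, and √15376 = 124.
So n = (2 + 124) / 6 = 126/6 = 21.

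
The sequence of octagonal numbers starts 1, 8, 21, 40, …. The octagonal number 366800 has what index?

Set n(3n−2) = 366800, giving 3n² − 2n − 366800 = 0.
So n = (2 + 2098) / 6 = 2100/6 = 350.
Check: 350·(3·350 − 2) = 366800. ✓

350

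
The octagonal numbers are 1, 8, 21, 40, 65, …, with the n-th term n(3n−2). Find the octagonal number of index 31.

2821

The 31st octagonal number is n(3n−2) with n = 31.
31·(3·31 − 2) = 31·91 = 2821.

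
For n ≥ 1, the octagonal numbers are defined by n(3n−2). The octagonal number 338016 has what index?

336

Set n(3n−2) = 338016, giving 3n² − 2n − 338016 = 0.
The discriminant is 4 + 12·338016 = 4056196, and √4056196 = 2014.
So n = (2 + 2014) / 6 = 2016/6 = 336.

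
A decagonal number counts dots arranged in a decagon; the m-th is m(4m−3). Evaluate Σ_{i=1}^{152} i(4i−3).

Σ i(4i−3) = 4Σi² − 3Σi over i = 1..152.
Σi = 11628 and Σi² = 1182180.
4·1182180 − 3·11628 = 4693836.

4693836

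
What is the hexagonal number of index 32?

32·(2·32 − 1) = 32·63 = 2016.

2016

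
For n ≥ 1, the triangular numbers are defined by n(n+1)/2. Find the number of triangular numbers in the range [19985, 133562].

317

The n-th triangular number is n(n+1)/2.
Smallest index with value ≥ 19985: n = 200 (giving 20100).
Largest index with value ≤ 133562: n = 516 (giving 133386).
Indices 200 through 516: 317 terms.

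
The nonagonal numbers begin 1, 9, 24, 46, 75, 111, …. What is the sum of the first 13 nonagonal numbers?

2639

Σ i(7i−5)/2 = (7Σi² − 5Σi) / 2 over i = 1..13.
Σi = 91 and Σi² = 819.
(7·819 − 5·91) / 2 = 5278/2 = 2639.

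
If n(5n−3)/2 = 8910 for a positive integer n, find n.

Set n(5n−3)/2 = 8910, giving 5n² − 3n − 17820 = 0.
So n = (3 + 597) / 10 = 600/10 = 60.

60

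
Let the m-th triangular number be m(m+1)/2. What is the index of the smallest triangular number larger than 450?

30

Solve n(n+1)/2 > 450 for integer n.
The largest n with value ≤ 450 is 29 (since 435 ≤ 450 < 465), so the first above is n = 30, value 465.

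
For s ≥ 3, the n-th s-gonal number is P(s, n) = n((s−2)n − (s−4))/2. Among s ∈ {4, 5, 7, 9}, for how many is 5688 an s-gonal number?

1

s = 4: P(4, 75) = 5625 and P(4, 76) = 5776; 5688 is not s-gonal.
s = 5: P(5, 61) = 5551 and P(5, 62) = 5735; 5688 is not s-gonal.
s = 7: P(7, 48) = 5688. ✓
s = 9: P(9, 40) = 5500 and P(9, 41) = 5781; 5688 is not s-gonal.
Hits: s ∈ {7} → 1.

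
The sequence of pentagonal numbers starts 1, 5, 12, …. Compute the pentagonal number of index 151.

The 151st pentagonal number is n(3n−1)/2 with n = 151.
151·(3·151 − 1)/2 = 151·452/2 = 151·226 = 34126.

34126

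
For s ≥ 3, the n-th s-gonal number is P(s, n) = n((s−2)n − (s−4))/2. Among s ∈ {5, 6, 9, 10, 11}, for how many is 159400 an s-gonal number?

1

s = 5: P(5, 326) = 159251 and P(5, 327) = 160230; 159400 is not s-gonal.
s = 6: P(6, 282) = 158766 and P(6, 283) = 159895; 159400 is not s-gonal.
s = 9: P(9, 213) = 158259 and P(9, 214) = 159751; 159400 is not s-gonal.
s = 10: P(10, 200) = 159400. ✓
s = 11: P(11, 188) = 158390 and P(11, 189) = 160083; 159400 is not s-gonal.
Hits: s ∈ {10} → 1.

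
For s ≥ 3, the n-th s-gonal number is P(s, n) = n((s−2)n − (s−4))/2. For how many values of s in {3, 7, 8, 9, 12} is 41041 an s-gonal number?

2

s = 3: P(3, 286) = 41041. ✓
s = 7: P(7, 128) = 40768 and P(7, 129) = 41409; 41041 is not s-gonal.
s = 8: P(8, 117) = 40833 and P(8, 118) = 41536; 41041 is not s-gonal.
s = 9: P(9, 108) = 40554 and P(9, 109) = 41311; 41041 is not s-gonal.
s = 12: P(12, 91) = 41041. ✓
Hits: s ∈ {3, 12} → 2.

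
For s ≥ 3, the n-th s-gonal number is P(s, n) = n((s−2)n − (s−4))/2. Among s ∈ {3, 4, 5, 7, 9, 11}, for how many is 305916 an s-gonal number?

1

s = 3: P(3, 781) = 305371 and P(3, 782) = 306153; 305916 is not s-gonal.
s = 4: P(4, 553) = 305809 and P(4, 554) = 306916; 305916 is not s-gonal.
s = 5: P(5, 451) = 304876 and P(5, 452) = 306230; 305916 is not s-gonal.
s = 7: P(7, 350) = 305725 and P(7, 351) = 307476; 305916 is not s-gonal.
s = 9: P(9, 296) = 305916. ✓
s = 11: P(11, 261) = 305631 and P(11, 262) = 307981; 305916 is not s-gonal.
Hits: s ∈ {9} → 1.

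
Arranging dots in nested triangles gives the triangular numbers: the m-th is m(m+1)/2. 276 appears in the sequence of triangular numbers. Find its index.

Set n(n+1)/2 = 276, giving n² + n − 552 = 0.
The discriminant is 1 + 8·276 = 2209, and √2209 = 47.
So n = (-1 + 47) / 2 = 46/2 = 23.

23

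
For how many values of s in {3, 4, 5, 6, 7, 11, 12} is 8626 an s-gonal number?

s = 3: P(3, 130) = 8515 and P(3, 131) = 8646; 8626 is not s-gonal.
s = 4: P(4, 92) = 8464 and P(4, 93) = 8649; 8626 is not s-gonal.
s = 5: P(5, 76) = 8626. ✓
s = 6: P(6, 65) = 8385 and P(6, 66) = 8646; 8626 is not s-gonal.
s = 7: P(7, 59) = 8614 and P(7, 60) = 8910; 8626 is not s-gonal.
s = 11: P(11, 44) = 8558 and P(11, 45) = 8955; 8626 is not s-gonal.
s = 12: P(12, 41) = 8241 and P(12, 42) = 8652; 8626 is not s-gonal.
Hits: s ∈ {5} → 1.

1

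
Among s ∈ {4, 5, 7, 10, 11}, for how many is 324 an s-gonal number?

1

s = 4: P(4, 18) = 324. ✓
s = 5: P(5, 14) = 287 and P(5, 15) = 330; 324 is not s-gonal.
s = 7: P(7, 11) = 286 and P(7, 12) = 342; 324 is not s-gonal.
s = 10: P(10, 9) = 297 and P(10, 10) = 370; 324 is not s-gonal.
s = 11: P(11, 8) = 260 and P(11, 9) = 333; 324 is not s-gonal.
Hits: s ∈ {4} → 1.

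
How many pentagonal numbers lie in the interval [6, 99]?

6

The n-th pentagonal number is n(3n−1)/2.
Smallest index with value ≥ 6: n = 3 (giving 12).
Largest index with value ≤ 99: n = 8 (giving 92).
Indices 3 through 8: 6 terms.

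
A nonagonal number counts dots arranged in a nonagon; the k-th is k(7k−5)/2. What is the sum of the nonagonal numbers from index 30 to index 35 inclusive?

Σ i(7i−5)/2 = (7Σi² − 5Σi) / 2 over i = 30..35.
Σi = 630 − 435 = 195 and Σi² = 14910 − 8555 = 6355.
(7·6355 − 5·195) / 2 = 43510/2 = 21755.

21755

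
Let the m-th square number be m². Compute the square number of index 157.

157² = 24649.

24649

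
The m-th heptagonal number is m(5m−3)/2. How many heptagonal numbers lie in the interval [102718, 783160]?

358

The n-th heptagonal number is n(5n−3)/2.
Smallest index with value ≥ 102718: n = 203 (giving 102718).
Largest index with value ≤ 783160: n = 560 (giving 783160).
Indices 203 through 560: 358 terms.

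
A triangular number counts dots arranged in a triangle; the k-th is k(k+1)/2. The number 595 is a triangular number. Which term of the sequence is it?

Set n(n+1)/2 = 595, giving n² + n − 1190 = 0.
So n = (-1 + 69) / 2 = 68/2 = 34.
Check: 34·35/2 = 595. ✓

34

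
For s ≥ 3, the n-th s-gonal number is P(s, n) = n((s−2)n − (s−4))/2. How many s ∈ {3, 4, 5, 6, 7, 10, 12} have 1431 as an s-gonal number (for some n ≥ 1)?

2

s = 3: P(3, 53) = 1431. ✓
s = 4: P(4, 37) = 1369 and P(4, 38) = 1444; 1431 is not s-gonal.
s = 5: P(5, 31) = 1426 and P(5, 32) = 1520; 1431 is not s-gonal.
s = 6: P(6, 27) = 1431. ✓
s = 7: P(7, 24) = 1404 and P(7, 25) = 1525; 1431 is not s-gonal.
s = 10: P(10, 19) = 1387 and P(10, 20) = 1540; 1431 is not s-gonal.
s = 12: P(12, 17) = 1377 and P(12, 18) = 1548; 1431 is not s-gonal.
Hits: s ∈ {3, 6} → 2.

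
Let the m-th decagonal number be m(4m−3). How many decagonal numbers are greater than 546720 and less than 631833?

The n-th decagonal number is n(4n−3).
Smallest index with value > 546720: n = 371 (giving 549451).
Largest index with value < 631833: n = 397 (giving 629245).
Indices 371 through 397: 27 terms.

27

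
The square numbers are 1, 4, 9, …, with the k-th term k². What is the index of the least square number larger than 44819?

Solve n² > 44819 for integer n.
The largest n with value ≤ 44819 is 211 (since 44521 ≤ 44819 < 44944), so the first above is n = 212, value 44944.

212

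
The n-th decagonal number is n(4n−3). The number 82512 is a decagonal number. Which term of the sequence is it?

144

Set n(4n−3) = 82512, giving 4n² − 3n − 82512 = 0.
So n = (3 + 1149) / 8 = 1152/8 = 144.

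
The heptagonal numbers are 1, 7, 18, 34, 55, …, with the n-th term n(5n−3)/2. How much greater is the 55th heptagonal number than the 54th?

Consecutive heptagonal numbers differ by 5n − 4: here 5·55 − 4 = 271.

271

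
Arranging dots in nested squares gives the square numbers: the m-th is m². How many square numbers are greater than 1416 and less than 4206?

27

The n-th square number is n².
Smallest index with value > 1416: n = 38 (giving 1444).
Largest index with value < 4206: n = 64 (giving 4096).
Indices 38 through 64: 27 terms.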